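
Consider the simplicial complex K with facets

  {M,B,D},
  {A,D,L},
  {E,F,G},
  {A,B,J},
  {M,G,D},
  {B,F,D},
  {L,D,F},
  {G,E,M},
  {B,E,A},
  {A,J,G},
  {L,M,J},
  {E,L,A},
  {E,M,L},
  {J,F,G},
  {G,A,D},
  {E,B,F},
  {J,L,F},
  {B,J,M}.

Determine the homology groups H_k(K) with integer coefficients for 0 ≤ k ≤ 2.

H_0 ≅ Z,  H_1 ≅ Z^2,  H_2 ≅ Z.

We work with the vertex ordering A < B < D < E < F < G < J < L < M. The simplices of K, each written with vertices in increasing order, are:

  0-simplices (9): A, B, D, E, F, G, J, L, M
  1-simplices (27): AB, AD, AE, AG, AJ, AL, BD, BE, BF, BJ, BM, DF, DG, DL, DM, EF, EG, EL, EM, FG, FJ, FL, GJ, GM, JL, JM, LM
  2-simplices (18): ABE, ABJ, ADG, ADL, AEL, AGJ, BDF, BDM, BEF, BJM, DFL, DGM, EFG, EGM, ELM, FGJ, FJL, JLM

Hence C_0 ≅ Z^9, C_1 ≅ Z^27, C_2 ≅ Z^18.

∂_1: C_1 → C_0 maps an edge to its endpoints' difference, ∂[p,q] = q − p.
This gives a 9×27 integer matrix of rank 8; reducing to Smith normal form yields diagonal entries (1,1,1,1,1,1,1,1).

The boundary map ∂_2: C_2 → C_1 maps a triangle to the signed sum of its edges. For instance
  ∂BJM = JM − BM + BJ,
  ∂DGM = GM − DM + DG.
This gives a 27×18 integer matrix of rank 17; reducing to Smith normal form yields diagonal entries (1,1,1,1,1,1,1,1,1,1,1,1,1,1,1,1,1).

Computing H_k = (kernel of ∂_k) / (image of ∂_{k+1}):

  H_0: rank C_0 − rank ∂_1 = 9 − 8 = 1, and the invariant factors of ∂_1 are all 1, so H_0 = Z.
  H_1: rank ker ∂_1 − rank ∂_2 = (27 − 8) − 17 = 2, and the invariant factors of ∂_2 are all 1, so H_1 = Z^2.
  H_2: rank ker ∂_2 − rank ∂_3 = (18 − 17) − 0 = 1, and there is no ∂_3, so H_2 = Z.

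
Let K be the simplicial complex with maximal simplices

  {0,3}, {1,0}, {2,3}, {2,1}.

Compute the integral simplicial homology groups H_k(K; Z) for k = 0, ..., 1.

H_0 = Z,  H_1 = Z.

We work with the vertex ordering 0 < 1 < 2 < 3. The simplices of K, each written with vertices in increasing order, are:

  0-simplices (4): [0], [1], [2], [3]
  1-simplices (4): [0,1], [0,3], [1,2], [2,3]

Hence C_0 ≅ Z^4, C_1 ≅ Z^4.

Boundary ∂_1: C_1 → C_0 maps an edge to its endpoints' difference, ∂[p,q] = q − p. For instance
  ∂[0,1] = [1] − [0].
As a 4×4 matrix over Z this has rank 3, with invariant factors (1,1,1).

Reading off H_k = ker ∂_k / im ∂_{k+1}:

  H_0: rank C_0 − rank ∂_1 = 4 − 3 = 1, and the invariant factors of ∂_1 are all 1, so H_0 ≅ Z.
  H_1: rank ker ∂_1 − rank ∂_2 = (4 − 3) − 0 = 1, and there is no ∂_2, so H_1 ≅ Z.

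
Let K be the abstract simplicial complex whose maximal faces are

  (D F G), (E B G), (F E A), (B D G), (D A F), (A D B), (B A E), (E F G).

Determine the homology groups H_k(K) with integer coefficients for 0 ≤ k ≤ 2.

H_0 = Z,  H_1 = 0,  H_2 = Z.

Order the vertices as A < B < D < E < F < G. Listing each simplex with vertices in this order, K has dimension 2 with simplices:

  0-simplices (6): A, B, D, E, F, G
  1-simplices (12): AB, AD, AE, AF, BD, BE, BG, DF, DG, EF, EG, FG
  2-simplices (8): ABD, ABE, ADF, AEF, BDG, BEG, DFG, EFG

Hence C_0 ≅ Z^6, C_1 ≅ Z^12, C_2 ≅ Z^8.

Boundary ∂_1: C_1 → C_0 sends each edge [p,q] (with p < q) to q − p. For instance
  ∂AB = B − A.
The resulting 6×12 matrix has rank 5, and its Smith normal form has invariant factors (1,1,1,1,1).

The boundary map ∂_2: C_2 → C_1 maps a triangle to the signed sum of its edges. For instance
  ∂ABD = BD − AD + AB,
  ∂ADF = DF − AF + AD.
The 12×8 boundary matrix has rank 7 and Smith normal form diag(1,1,1,1,1,1,1).

From H_k ≅ ker(∂_k) / im(∂_{k+1}) we obtain:

  H_0: rank C_0 − rank ∂_1 = 6 − 5 = 1, and the invariant factors of ∂_1 are all 1, so H_0 ≅ Z.
  H_1: rank ker ∂_1 − rank ∂_2 = (12 − 5) − 7 = 0, and the invariant factors of ∂_2 are all 1, so H_1 ≅ 0.
  H_2: rank ker ∂_2 − rank ∂_3 = (8 − 7) − 0 = 1, and there is no ∂_3, so H_2 ≅ Z.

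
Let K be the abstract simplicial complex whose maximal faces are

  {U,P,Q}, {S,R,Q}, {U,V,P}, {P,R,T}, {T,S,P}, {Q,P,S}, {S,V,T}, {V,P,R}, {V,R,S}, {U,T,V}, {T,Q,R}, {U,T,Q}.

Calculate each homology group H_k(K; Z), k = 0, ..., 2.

Order the vertices as P < Q < R < S < T < U < V. Listing each simplex with vertices in this order, K has dimension 2 with simplices:

  0-simplices (7): P, Q, R, S, T, U, V
  1-simplices (18): PQ, PR, PS, PT, PU, PV, QR, QS, QT, QU, RS, RT, RV, ST, SV, TU, TV, UV
  2-simplices (12): PQS, PQU, PRT, PRV, PST, PUV, QRS, QRT, QTU, RSV, STV, TUV

giving chain groups C_0 ≅ Z^7, C_1 ≅ Z^18, C_2 ≅ Z^12.

∂_1: C_1 → C_0 sends each edge [p,q] (with p < q) to q − p.
As a 7×18 matrix over Z this has rank 6, with invariant factors (1,1,1,1,1,1).

The boundary map ∂_2: C_2 → C_1 maps a triangle to the signed sum of its edges. For instance
  ∂PRV = RV − PV + PR,
  ∂PUV = UV − PV + PU.
This gives a 18×12 integer matrix of rank 12; reducing to Smith normal form yields diagonal entries (1,1,1,1,1,1,1,1,1,1,1,2).

Reading off H_k = ker ∂_k / im ∂_{k+1}:

  H_0: rank C_0 − rank ∂_1 = 7 − 6 = 1, and the invariant factors of ∂_1 are all 1, so H_0 ≅ Z.
  H_1: rank ker ∂_1 − rank ∂_2 = (18 − 6) − 12 = 0, and ∂_2 has invariant factor 2 > 1, so H_1 ≅ Z/2Z.
  H_2: rank ker ∂_2 − rank ∂_3 = (12 − 12) − 0 = 0, and there is no ∂_3, so H_2 ≅ 0.

H_0 ≅ Z,  H_1 ≅ Z/2Z,  H_2 = 0.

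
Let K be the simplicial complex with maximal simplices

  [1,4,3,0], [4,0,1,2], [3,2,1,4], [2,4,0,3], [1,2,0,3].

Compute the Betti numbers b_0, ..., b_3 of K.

K has 5 vertices, 10 edges, 10 triangles, 5 3-simplices.
rank ∂_0 = 0, rank ∂_1 = 4 ⇒ b_0 = 5 − 0 − 4 = 1; all invariant factors of ∂_1 are 1 so no torsion. So H_0 ≅ Z.
rank ∂_1 = 4, rank ∂_2 = 6 ⇒ b_1 = 10 − 4 − 6 = 0; all invariant factors of ∂_2 are 1 so no torsion. So H_1 ≅ 0.
rank ∂_2 = 6, rank ∂_3 = 4 ⇒ b_2 = 10 − 6 − 4 = 0; all invariant factors of ∂_3 are 1 so no torsion. So H_2 ≅ 0.
rank ∂_3 = 4, rank ∂_4 = 0 ⇒ b_3 = 5 − 4 − 0 = 1. So H_3 ≅ Z.

b_0 = 1, b_1 = 0, b_2 = 0, b_3 = 1.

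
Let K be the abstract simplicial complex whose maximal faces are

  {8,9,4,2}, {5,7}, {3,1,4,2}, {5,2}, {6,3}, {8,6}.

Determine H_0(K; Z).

H_0 ≅ Z.

Fix the vertex order 1 < 2 < 3 < 4 < 5 < 6 < 7 < 8 < 9 and write every simplex with vertices in increasing order. Then dim K = 3 and the simplices of K are:

  0-simplices (9): [1], [2], [3], [4], [5], [6], [7], [8], [9]
  1-simplices (15): [1,2], [1,3], [1,4], [2,3], [2,4], [2,5], [2,8], [2,9], [3,4], [3,6], [4,8], [4,9], [5,7], [6,8], [8,9]
  2-simplices (8): [1,2,3], [1,2,4], [1,3,4], [2,3,4], [2,4,8], [2,4,9], [2,8,9], [4,8,9]
  3-simplices (2): [1,2,3,4], [2,4,8,9]

so the chain groups are C_0 ≅ Z^9, C_1 ≅ Z^15, C_2 ≅ Z^8, C_3 ≅ Z^2.

∂_1: C_1 → C_0 maps an edge to its endpoints' difference, ∂[p,q] = q − p.
The resulting 9×15 matrix has rank 8, and its Smith normal form has invariant factors (1,1,1,1,1,1,1,1).

The boundary map ∂_2: C_2 → C_1 maps a triangle to the signed sum of its edges. For instance
  ∂[2,3,4] = [3,4] − [2,4] + [2,3],
  ∂[1,2,3] = [2,3] − [1,3] + [1,2].
As a 15×8 matrix over Z this has rank 6, with invariant factors (1,1,1,1,1,1).

The boundary map ∂_3: C_3 → C_2 sends each 3-simplex σ to the alternating sum Σ_i (−1)^i (σ with its i-th vertex removed). For instance
  ∂[1,2,3,4] = [2,3,4] − [1,3,4] + [1,2,4] − [1,2,3],
  ∂[2,4,8,9] = [4,8,9] − [2,8,9] + [2,4,9] − [2,4,8].
The resulting 8×2 matrix has rank 2, and its Smith normal form has invariant factors (1,1).

From H_k ≅ ker(∂_k) / im(∂_{k+1}) we obtain:

  H_0: rank C_0 − rank ∂_1 = 9 − 8 = 1, and the invariant factors of ∂_1 are all 1, so H_0 = Z.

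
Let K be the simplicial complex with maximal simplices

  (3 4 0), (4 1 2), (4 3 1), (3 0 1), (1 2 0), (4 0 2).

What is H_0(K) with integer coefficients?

Take the total order 0 < 1 < 2 < 3 < 4 on the vertex set. Then K (dimension 2) consists of the simplices:

  0-simplices (5): [0], [1], [2], [3], [4]
  1-simplices (9): [0,1], [0,2], [0,3], [0,4], [1,2], [1,3], [1,4], [2,4], [3,4]
  2-simplices (6): [0,1,2], [0,1,3], [0,2,4], [0,3,4], [1,2,4], [1,3,4]

giving chain groups C_0 ≅ Z^5, C_1 ≅ Z^9, C_2 ≅ Z^6.

∂_1: C_1 → C_0 maps an edge to its endpoints' difference, ∂[p,q] = q − p.
The 5×9 boundary matrix has rank 4 and Smith normal form diag(1,1,1,1).

Boundary ∂_2: C_2 → C_1 sends each 2-simplex [p,q,r] to [q,r] − [p,r] + [p,q]. For instance
  ∂[0,2,4] = [2,4] − [0,4] + [0,2],
  ∂[1,3,4] = [3,4] − [1,4] + [1,3].
The 9×6 boundary matrix has rank 5 and Smith normal form diag(1,1,1,1,1).

Reading off H_k = ker ∂_k / im ∂_{k+1}:

  H_0: rank C_0 − rank ∂_1 = 5 − 4 = 1, and the invariant factors of ∂_1 are all 1, so H_0 ≅ Z.

H_0 ≅ Z.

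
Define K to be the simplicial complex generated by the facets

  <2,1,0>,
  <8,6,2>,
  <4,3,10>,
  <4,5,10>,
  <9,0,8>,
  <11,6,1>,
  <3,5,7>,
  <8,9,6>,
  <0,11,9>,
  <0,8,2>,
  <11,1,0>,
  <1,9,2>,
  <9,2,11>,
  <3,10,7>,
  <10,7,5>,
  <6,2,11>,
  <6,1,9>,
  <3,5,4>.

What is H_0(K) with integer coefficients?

Order the vertices as 0 < 1 < 2 < 3 < 4 < 5 < 6 < 7 < 8 < 9 < 10 < 11. Listing each simplex with vertices in this order, K has dimension 2 with simplices:

  0-simplices (12): [0], [1], [2], [3], [4], [5], [6], [7], [8], [9], [10], [11]
  1-simplices (27): (27 of them)
  2-simplices (18): (18 of them)

Hence C_0 ≅ Z^12, C_1 ≅ Z^27, C_2 ≅ Z^18.

∂_1: C_1 → C_0 is given by ∂[p,q] = [q] − [p]. For instance
  ∂[9,11] = [11] − [9].
The resulting 12×27 matrix has rank 10, and its Smith normal form has invariant factors (1,1,1,1,1,1,1,1,1,1).

∂_2: C_2 → C_1 sends each 2-simplex [p,q,r] to [q,r] − [p,r] + [p,q]. For instance
  ∂[0,8,9] = [8,9] − [0,9] + [0,8],
  ∂[5,7,10] = [7,10] − [5,10] + [5,7].
This gives a 27×18 integer matrix of rank 17; reducing to Smith normal form yields diagonal entries (1,1,1,1,1,1,1,1,1,1,1,1,1,1,1,1,2).

Reading off H_k = ker ∂_k / im ∂_{k+1}:

  H_0: rank C_0 − rank ∂_1 = 12 − 10 = 2, and the invariant factors of ∂_1 are all 1, so H_0 = Z^2.

(K is a triangulation of the disjoint union of the real projective plane RP^2 and the 2-sphere S^2.)

H_0 = Z^2.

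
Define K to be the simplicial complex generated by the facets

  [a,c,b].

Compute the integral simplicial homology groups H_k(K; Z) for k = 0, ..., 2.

H_0 = Z,  H_1 = 0,  H_2 = 0.

Take the total order a < b < c on the vertex set. Then K (dimension 2) consists of the simplices:

  0-simplices (3): a, b, c
  1-simplices (3): ab, ac, bc
  2-simplices (1): abc

giving chain groups C_0 ≅ Z^3, C_1 ≅ Z^3, C_2 ≅ Z^1.

∂_1: C_1 → C_0 is given by ∂[p,q] = [q] − [p].
This gives a 3×3 integer matrix of rank 2; reducing to Smith normal form yields diagonal entries (1,1).

The boundary map ∂_2: C_2 → C_1 acts by ∂[p,q,r] = [q,r] − [p,r] + [p,q]. For instance
  ∂abc = bc − ac + ab.
As a 3×1 matrix over Z this has rank 1, with invariant factors (1).

Now H_k = ker ∂_k / im ∂_{k+1}, so:

  H_0: rank C_0 − rank ∂_1 = 3 − 2 = 1, and the invariant factors of ∂_1 are all 1, so H_0 ≅ Z.
  H_1: rank ker ∂_1 − rank ∂_2 = (3 − 2) − 1 = 0, and the invariant factors of ∂_2 are all 1, so H_1 ≅ 0.
  H_2: rank ker ∂_2 − rank ∂_3 = (1 − 1) − 0 = 0, and there is no ∂_3, so H_2 ≅ 0.

As a check, the Euler characteristic is 3 − 3 + 1 = 1, which agrees with 1 − 0 + 0 = 1.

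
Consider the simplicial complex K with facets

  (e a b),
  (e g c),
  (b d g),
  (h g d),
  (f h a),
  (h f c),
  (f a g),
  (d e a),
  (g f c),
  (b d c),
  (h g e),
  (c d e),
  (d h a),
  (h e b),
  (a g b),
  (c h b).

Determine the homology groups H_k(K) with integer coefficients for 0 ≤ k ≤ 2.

Take the total order a < b < c < d < e < f < g < h on the vertex set. Then K (dimension 2) consists of the simplices:

  0-simplices (8): a, b, c, d, e, f, g, h
  1-simplices (24): ab, ad, ae, af, ag, ah, bc, bd, be, bg, bh, cd, ce, cf, cg, ch, de, dg, dh, eg, eh, fg, fh, gh
  2-simplices (16): abe, abg, ade, adh, afg, afh, bcd, bch, bdg, beh, cde, ceg, cfg, cfh, dgh, egh

giving chain groups C_0 ≅ Z^8, C_1 ≅ Z^24, C_2 ≅ Z^16.

Boundary ∂_1: C_1 → C_0 maps an edge to its endpoints' difference, ∂[p,q] = q − p.
This gives a 8×24 integer matrix of rank 7; reducing to Smith normal form yields diagonal entries (1,1,1,1,1,1,1).

∂_2: C_2 → C_1 acts by ∂[p,q,r] = [q,r] − [p,r] + [p,q]. For instance
  ∂ade = de − ae + ad,
  ∂abg = bg − ag + ab.
As a 24×16 matrix over Z this has rank 15, with invariant factors (1,1,1,1,1,1,1,1,1,1,1,1,1,1,1).

Reading off H_k = ker ∂_k / im ∂_{k+1}:

  H_0: rank C_0 − rank ∂_1 = 8 − 7 = 1, and the invariant factors of ∂_1 are all 1, so H_0 = Z.
  H_1: rank ker ∂_1 − rank ∂_2 = (24 − 7) − 15 = 2, and the invariant factors of ∂_2 are all 1, so H_1 = Z^2.
  H_2: rank ker ∂_2 − rank ∂_3 = (16 − 15) − 0 = 1, and there is no ∂_3, so H_2 = Z.

(K is a triangulation of the torus T^2.)

H_0 ≅ Z,  H_1 ≅ Z^2,  H_2 ≅ Z.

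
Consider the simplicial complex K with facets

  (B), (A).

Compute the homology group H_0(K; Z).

We work with the vertex ordering A < B. The simplices of K, each written with vertices in increasing order, are:

  0-simplices (2): A, B

giving chain groups C_0 ≅ Z^2.

Reading off H_k = ker ∂_k / im ∂_{k+1}:

  H_0: rank C_0 − rank ∂_1 = 2 − 0 = 2, and there is no ∂_1, so H_0 = Z^2.

(K is a triangulation of a set of 2 points.)

H_0 = Z^2.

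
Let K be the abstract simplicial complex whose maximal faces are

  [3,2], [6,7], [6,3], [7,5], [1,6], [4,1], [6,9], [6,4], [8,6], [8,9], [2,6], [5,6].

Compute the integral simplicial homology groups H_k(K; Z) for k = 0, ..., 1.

H_0 = Z,  H_1 = Z^4.

Take the total order 1 < 2 < 3 < 4 < 5 < 6 < 7 < 8 < 9 on the vertex set. Then K (dimension 1) consists of the simplices:

  0-simplices (9): [1], [2], [3], [4], [5], [6], [7], [8], [9]
  1-simplices (12): [1,4], [1,6], [2,3], [2,6], [3,6], [4,6], [5,6], [5,7], [6,7], [6,8], [6,9], [8,9]

giving chain groups C_0 ≅ Z^9, C_1 ≅ Z^12.

The boundary map ∂_1: C_1 → C_0 maps an edge to its endpoints' difference, ∂[p,q] = q − p. For instance
  ∂[2,6] = [6] − [2].
The 9×12 boundary matrix has rank 8 and Smith normal form diag(1,1,1,1,1,1,1,1).

From H_k ≅ ker(∂_k) / im(∂_{k+1}) we obtain:

  H_0: rank C_0 − rank ∂_1 = 9 − 8 = 1, and the invariant factors of ∂_1 are all 1, so H_0 ≅ Z.
  H_1: rank ker ∂_1 − rank ∂_2 = (12 − 8) − 0 = 4, and there is no ∂_2, so H_1 ≅ Z^4.

As a check, the Euler characteristic is 9 − 12 = -3, which agrees with 1 − 4 = -3.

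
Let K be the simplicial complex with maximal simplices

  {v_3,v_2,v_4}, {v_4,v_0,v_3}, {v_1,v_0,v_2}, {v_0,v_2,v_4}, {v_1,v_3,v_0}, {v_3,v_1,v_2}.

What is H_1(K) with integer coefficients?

We work with the vertex ordering v_0 < v_1 < v_2 < v_3 < v_4. The simplices of K, each written with vertices in increasing order, are:

  0-simplices (5): [v_0], [v_1], [v_2], [v_3], [v_4]
  1-simplices (9): [v_0,v_1], [v_0,v_2], [v_0,v_3], [v_0,v_4], [v_1,v_2], [v_1,v_3], [v_2,v_3], [v_2,v_4], [v_3,v_4]
  2-simplices (6): [v_0,v_1,v_2], [v_0,v_1,v_3], [v_0,v_2,v_4], [v_0,v_3,v_4], [v_1,v_2,v_3], [v_2,v_3,v_4]

Hence C_0 ≅ Z^5, C_1 ≅ Z^9, C_2 ≅ Z^6.

The boundary map ∂_1: C_1 → C_0 is given by ∂[p,q] = [q] − [p]. For instance
  ∂[v_0,v_4] = [v_4] − [v_0].
The 5×9 boundary matrix has rank 4 and Smith normal form diag(1,1,1,1).

The boundary map ∂_2: C_2 → C_1 sends each 2-simplex [p,q,r] to [q,r] − [p,r] + [p,q]. For instance
  ∂[v_0,v_1,v_2] = [v_1,v_2] − [v_0,v_2] + [v_0,v_1],
  ∂[v_0,v_2,v_4] = [v_2,v_4] − [v_0,v_4] + [v_0,v_2].
As a 9×6 matrix over Z this has rank 5, with invariant factors (1,1,1,1,1).

Computing H_k = (kernel of ∂_k) / (image of ∂_{k+1}):

  H_1: rank ker ∂_1 − rank ∂_2 = (9 − 4) − 5 = 0, and the invariant factors of ∂_2 are all 1, so H_1 = 0.

H_1 ≅ 0.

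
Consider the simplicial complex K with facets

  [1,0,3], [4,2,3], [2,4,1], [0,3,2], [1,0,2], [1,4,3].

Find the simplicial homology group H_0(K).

Take the total order 0 < 1 < 2 < 3 < 4 on the vertex set. Then K (dimension 2) consists of the simplices:

  0-simplices (5): [0], [1], [2], [3], [4]
  1-simplices (9): [0,1], [0,2], [0,3], [1,2], [1,3], [1,4], [2,3], [2,4], [3,4]
  2-simplices (6): [0,1,2], [0,1,3], [0,2,3], [1,2,4], [1,3,4], [2,3,4]

giving chain groups C_0 ≅ Z^5, C_1 ≅ Z^9, C_2 ≅ Z^6.

Boundary ∂_1: C_1 → C_0 is given by ∂[p,q] = [q] − [p].
This gives a 5×9 integer matrix of rank 4; reducing to Smith normal form yields diagonal entries (1,1,1,1).

Boundary ∂_2: C_2 → C_1 acts by ∂[p,q,r] = [q,r] − [p,r] + [p,q]. For instance
  ∂[0,1,2] = [1,2] − [0,2] + [0,1],
  ∂[1,2,4] = [2,4] − [1,4] + [1,2].
The resulting 9×6 matrix has rank 5, and its Smith normal form has invariant factors (1,1,1,1,1).

Computing H_k = (kernel of ∂_k) / (image of ∂_{k+1}):

  H_0: rank C_0 − rank ∂_1 = 5 − 4 = 1, and the invariant factors of ∂_1 are all 1, so H_0 = Z.

H_0 = Z.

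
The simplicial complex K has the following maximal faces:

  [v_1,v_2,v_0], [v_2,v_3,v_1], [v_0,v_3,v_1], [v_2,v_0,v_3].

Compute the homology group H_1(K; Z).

H_1 ≅ 0.

Take the total order v_0 < v_1 < v_2 < v_3 on the vertex set. Then K (dimension 2) consists of the simplices:

  0-simplices (4): [v_0], [v_1], [v_2], [v_3]
  1-simplices (6): [v_0,v_1], [v_0,v_2], [v_0,v_3], [v_1,v_2], [v_1,v_3], [v_2,v_3]
  2-simplices (4): [v_0,v_1,v_2], [v_0,v_1,v_3], [v_0,v_2,v_3], [v_1,v_2,v_3]

giving chain groups C_0 ≅ Z^4, C_1 ≅ Z^6, C_2 ≅ Z^4.

The boundary map ∂_1: C_1 → C_0 maps an edge to its endpoints' difference, ∂[p,q] = q − p. For instance
  ∂[v_0,v_1] = [v_1] − [v_0].
As a 4×6 matrix over Z this has rank 3, with invariant factors (1,1,1).

∂_2: C_2 → C_1 acts by ∂[p,q,r] = [q,r] − [p,r] + [p,q]. For instance
  ∂[v_0,v_1,v_2] = [v_1,v_2] − [v_0,v_2] + [v_0,v_1],
  ∂[v_0,v_2,v_3] = [v_2,v_3] − [v_0,v_3] + [v_0,v_2].
The 6×4 boundary matrix has rank 3 and Smith normal form diag(1,1,1).

Now H_k = ker ∂_k / im ∂_{k+1}, so:

  H_1: rank ker ∂_1 − rank ∂_2 = (6 − 3) − 3 = 0, and the invariant factors of ∂_2 are all 1, so H_1 = 0.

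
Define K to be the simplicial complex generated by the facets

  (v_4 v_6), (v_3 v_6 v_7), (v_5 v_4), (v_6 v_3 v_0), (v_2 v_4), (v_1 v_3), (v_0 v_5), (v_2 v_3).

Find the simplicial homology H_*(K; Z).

H_0 = Z,  H_1 = Z^2,  H_2 = 0.

We work with the vertex ordering v_0 < v_1 < v_2 < v_3 < v_4 < v_5 < v_6 < v_7. The simplices of K, each written with vertices in increasing order, are:

  0-simplices (8): [v_0], [v_1], [v_2], [v_3], [v_4], [v_5], [v_6], [v_7]
  1-simplices (11): [v_0,v_3], [v_0,v_5], [v_0,v_6], [v_1,v_3], [v_2,v_3], [v_2,v_4], [v_3,v_6], [v_3,v_7], [v_4,v_5], [v_4,v_6], [v_6,v_7]
  2-simplices (2): [v_0,v_3,v_6], [v_3,v_6,v_7]

giving chain groups C_0 ≅ Z^8, C_1 ≅ Z^11, C_2 ≅ Z^2.

∂_1: C_1 → C_0 is given by ∂[p,q] = [q] − [p]. For instance
  ∂[v_3,v_7] = [v_7] − [v_3].
The 8×11 boundary matrix has rank 7 and Smith normal form diag(1,1,1,1,1,1,1).

Boundary ∂_2: C_2 → C_1 maps a triangle to the signed sum of its edges. For instance
  ∂[v_3,v_6,v_7] = [v_6,v_7] − [v_3,v_7] + [v_3,v_6],
  ∂[v_0,v_3,v_6] = [v_3,v_6] − [v_0,v_6] + [v_0,v_3].
The resulting 11×2 matrix has rank 2, and its Smith normal form has invariant factors (1,1).

Computing H_k = (kernel of ∂_k) / (image of ∂_{k+1}):

  H_0: rank C_0 − rank ∂_1 = 8 − 7 = 1, and the invariant factors of ∂_1 are all 1, so H_0 ≅ Z.
  H_1: rank ker ∂_1 − rank ∂_2 = (11 − 7) − 2 = 2, and the invariant factors of ∂_2 are all 1, so H_1 ≅ Z^2.
  H_2: rank ker ∂_2 − rank ∂_3 = (2 − 2) − 0 = 0, and there is no ∂_3, so H_2 ≅ 0.

As a check, the Euler characteristic is 8 − 11 + 2 = -1, which agrees with 1 − 2 + 0 = -1.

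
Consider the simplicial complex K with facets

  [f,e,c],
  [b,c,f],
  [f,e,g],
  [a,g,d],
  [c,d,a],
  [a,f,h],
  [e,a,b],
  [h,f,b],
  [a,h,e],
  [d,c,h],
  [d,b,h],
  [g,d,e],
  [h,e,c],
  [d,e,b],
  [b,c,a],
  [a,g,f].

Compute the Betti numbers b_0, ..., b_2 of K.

b_0 = 1, b_1 = 2, b_2 = 1.

We work with the vertex ordering a < b < c < d < e < f < g < h. The simplices of K, each written with vertices in increasing order, are:

  0-simplices (8): a, b, c, d, e, f, g, h
  1-simplices (24): ab, ac, ad, ae, af, ag, ah, bc, bd, be, bf, bh, cd, ce, cf, ch, de, dg, dh, ef, eg, eh, fg, fh
  2-simplices (16): abc, abe, acd, adg, aeh, afg, afh, bcf, bde, bdh, bfh, cdh, cef, ceh, deg, efg

Hence C_0 ≅ Z^8, C_1 ≅ Z^24, C_2 ≅ Z^16.

The boundary map ∂_1: C_1 → C_0 is given by ∂[p,q] = [q] − [p].
This gives a 8×24 integer matrix of rank 7; reducing to Smith normal form yields diagonal entries (1,1,1,1,1,1,1).

Boundary ∂_2: C_2 → C_1 sends each 2-simplex [p,q,r] to [q,r] − [p,r] + [p,q]. For instance
  ∂deg = eg − dg + de,
  ∂afh = fh − ah + af.
The 24×16 boundary matrix has rank 15 and Smith normal form diag(1,1,1,1,1,1,1,1,1,1,1,1,1,1,1).

Reading off H_k = ker ∂_k / im ∂_{k+1}:

  H_0: rank C_0 − rank ∂_1 = 8 − 7 = 1, and the invariant factors of ∂_1 are all 1, so H_0 = Z.
  H_1: rank ker ∂_1 − rank ∂_2 = (24 − 7) − 15 = 2, and the invariant factors of ∂_2 are all 1, so H_1 = Z^2.
  H_2: rank ker ∂_2 − rank ∂_3 = (16 − 15) − 0 = 1, and there is no ∂_3, so H_2 = Z.

As a check, the Euler characteristic is 8 − 24 + 16 = 0, which agrees with 1 − 2 + 1 = 0.
(K is a triangulation of the torus T^2.)

Hence the Betti numbers are b_0 = 1, b_1 = 2, b_2 = 1.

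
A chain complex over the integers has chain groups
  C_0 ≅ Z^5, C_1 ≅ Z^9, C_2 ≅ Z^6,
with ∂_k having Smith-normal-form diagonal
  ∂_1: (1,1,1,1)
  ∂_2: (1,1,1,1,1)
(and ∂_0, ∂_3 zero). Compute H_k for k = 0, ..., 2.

H_0 ≅ Z,  H_1 = 0,  H_2 ≅ Z.

H_0: b_0 = 5 − 0 − 4 = 1; torsion from ∂_1 factors > 1: none. So H_0 ≅ Z.
H_1: b_1 = 9 − 4 − 5 = 0; torsion from ∂_2 factors > 1: none. So H_1 ≅ 0.
H_2: b_2 = 6 − 5 − 0 = 1; torsion from ∂_3 factors > 1: none. So H_2 ≅ Z.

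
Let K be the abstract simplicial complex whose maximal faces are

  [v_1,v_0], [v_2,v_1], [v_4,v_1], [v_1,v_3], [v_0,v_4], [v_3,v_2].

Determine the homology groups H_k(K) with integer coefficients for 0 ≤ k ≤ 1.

Fix the vertex order v_0 < v_1 < v_2 < v_3 < v_4 and write every simplex with vertices in increasing order. Then dim K = 1 and the simplices of K are:

  0-simplices (5): [v_0], [v_1], [v_2], [v_3], [v_4]
  1-simplices (6): [v_0,v_1], [v_0,v_4], [v_1,v_2], [v_1,v_3], [v_1,v_4], [v_2,v_3]

giving chain groups C_0 ≅ Z^5, C_1 ≅ Z^6.

Boundary ∂_1: C_1 → C_0 sends each edge [p,q] (with p < q) to q − p. For instance
  ∂[v_1,v_2] = [v_2] − [v_1].
This gives a 5×6 integer matrix of rank 4; reducing to Smith normal form yields diagonal entries (1,1,1,1).

Computing H_k = (kernel of ∂_k) / (image of ∂_{k+1}):

  H_0: rank C_0 − rank ∂_1 = 5 − 4 = 1, and the invariant factors of ∂_1 are all 1, so H_0 ≅ Z.
  H_1: rank ker ∂_1 − rank ∂_2 = (6 − 4) − 0 = 2, and there is no ∂_2, so H_1 ≅ Z^2.

(K is a triangulation of a wedge of 2 circles.)

H_0 = Z,  H_1 = Z^2.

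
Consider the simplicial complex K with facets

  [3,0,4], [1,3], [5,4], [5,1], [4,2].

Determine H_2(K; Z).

K has 6 vertices, 7 edges, 1 triangle.
rank ∂_2 = 1, rank ∂_3 = 0 ⇒ b_2 = 1 − 1 − 0 = 0. So H_2 = 0.

H_2 = 0.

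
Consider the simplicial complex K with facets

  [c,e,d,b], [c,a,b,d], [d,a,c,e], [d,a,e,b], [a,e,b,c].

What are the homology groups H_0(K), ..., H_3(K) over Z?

H_0 = Z,  H_1 = 0,  H_2 = 0,  H_3 = Z.

We work with the vertex ordering a < b < c < d < e. The simplices of K, each written with vertices in increasing order, are:

  0-simplices (5): a, b, c, d, e
  1-simplices (10): ab, ac, ad, ae, bc, bd, be, cd, ce, de
  2-simplices (10): abc, abd, abe, acd, ace, ade, bcd, bce, bde, cde
  3-simplices (5): abcd, abce, abde, acde, bcde

Hence C_0 ≅ Z^5, C_1 ≅ Z^10, C_2 ≅ Z^10, C_3 ≅ Z^5.

∂_1: C_1 → C_0 sends each edge [p,q] (with p < q) to q − p. For instance
  ∂bd = d − b.
The resulting 5×10 matrix has rank 4, and its Smith normal form has invariant factors (1,1,1,1).

∂_2: C_2 → C_1 acts by ∂[p,q,r] = [q,r] − [p,r] + [p,q]. For instance
  ∂abc = bc − ac + ab,
  ∂ade = de − ae + ad.
The 10×10 boundary matrix has rank 6 and Smith normal form diag(1,1,1,1,1,1).

∂_3: C_3 → C_2 sends each 3-simplex σ to the alternating sum Σ_i (−1)^i (σ with its i-th vertex removed). For instance
  ∂acde = cde − ade + ace − acd,
  ∂bcde = cde − bde + bce − bcd.
As a 10×5 matrix over Z this has rank 4, with invariant factors (1,1,1,1).

From H_k ≅ ker(∂_k) / im(∂_{k+1}) we obtain:

  H_0: rank C_0 − rank ∂_1 = 5 − 4 = 1, and the invariant factors of ∂_1 are all 1, so H_0 ≅ Z.
  H_1: rank ker ∂_1 − rank ∂_2 = (10 − 4) − 6 = 0, and the invariant factors of ∂_2 are all 1, so H_1 ≅ 0.
  H_2: rank ker ∂_2 − rank ∂_3 = (10 − 6) − 4 = 0, and the invariant factors of ∂_3 are all 1, so H_2 ≅ 0.
  H_3: rank ker ∂_3 − rank ∂_4 = (5 − 4) − 0 = 1, and there is no ∂_4, so H_3 ≅ Z.

(K is a triangulation of the 3-sphere S^3.)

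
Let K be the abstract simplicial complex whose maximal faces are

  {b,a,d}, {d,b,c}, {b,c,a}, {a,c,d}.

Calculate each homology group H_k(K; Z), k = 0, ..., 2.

H_0 = Z,  H_1 = 0,  H_2 = Z.

K has 4 vertices, 6 edges, 4 triangles.
rank ∂_0 = 0, rank ∂_1 = 3 ⇒ b_0 = 4 − 0 − 3 = 1; all invariant factors of ∂_1 are 1 so no torsion. So H_0 = Z.
rank ∂_1 = 3, rank ∂_2 = 3 ⇒ b_1 = 6 − 3 − 3 = 0; all invariant factors of ∂_2 are 1 so no torsion. So H_1 = 0.
rank ∂_2 = 3, rank ∂_3 = 0 ⇒ b_2 = 4 − 3 − 0 = 1. So H_2 = Z.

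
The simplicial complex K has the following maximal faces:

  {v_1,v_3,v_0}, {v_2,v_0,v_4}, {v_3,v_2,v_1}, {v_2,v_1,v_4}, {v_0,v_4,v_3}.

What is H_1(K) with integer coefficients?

H_1 = Z.

K has 5 vertices, 10 edges, 5 triangles.
rank ∂_1 = 4, rank ∂_2 = 5 ⇒ b_1 = 10 − 4 − 5 = 1; all invariant factors of ∂_2 are 1 so no torsion. So H_1 ≅ Z.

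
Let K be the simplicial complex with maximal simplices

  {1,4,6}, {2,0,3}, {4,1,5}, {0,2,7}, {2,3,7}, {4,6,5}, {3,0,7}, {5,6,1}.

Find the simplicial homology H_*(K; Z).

H_0 = Z^2,  H_1 = 0,  H_2 = Z^2.

Fix the vertex order 0 < 1 < 2 < 3 < 4 < 5 < 6 < 7 and write every simplex with vertices in increasing order. Then dim K = 2 and the simplices of K are:

  0-simplices (8): [0], [1], [2], [3], [4], [5], [6], [7]
  1-simplices (12): [0,2], [0,3], [0,7], [1,4], [1,5], [1,6], [2,3], [2,7], [3,7], [4,5], [4,6], [5,6]
  2-simplices (8): [0,2,3], [0,2,7], [0,3,7], [1,4,5], [1,4,6], [1,5,6], [2,3,7], [4,5,6]

so the chain groups are C_0 ≅ Z^8, C_1 ≅ Z^12, C_2 ≅ Z^8.

∂_1: C_1 → C_0 is given by ∂[p,q] = [q] − [p]. For instance
  ∂[1,4] = [4] − [1].
As a 8×12 matrix over Z this has rank 6, with invariant factors (1,1,1,1,1,1).

The boundary map ∂_2: C_2 → C_1 maps a triangle to the signed sum of its edges. For instance
  ∂[0,3,7] = [3,7] − [0,7] + [0,3],
  ∂[1,5,6] = [5,6] − [1,6] + [1,5].
The 12×8 boundary matrix has rank 6 and Smith normal form diag(1,1,1,1,1,1).

Reading off H_k = ker ∂_k / im ∂_{k+1}:

  H_0: rank C_0 − rank ∂_1 = 8 − 6 = 2, and the invariant factors of ∂_1 are all 1, so H_0 ≅ Z^2.
  H_1: rank ker ∂_1 − rank ∂_2 = (12 − 6) − 6 = 0, and the invariant factors of ∂_2 are all 1, so H_1 ≅ 0.
  H_2: rank ker ∂_2 − rank ∂_3 = (8 − 6) − 0 = 2, and there is no ∂_3, so H_2 ≅ Z^2.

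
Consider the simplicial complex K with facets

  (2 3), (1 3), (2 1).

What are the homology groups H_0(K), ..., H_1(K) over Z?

H_0 ≅ Z,  H_1 ≅ Z.

Take the total order 1 < 2 < 3 on the vertex set. Then K (dimension 1) consists of the simplices:

  0-simplices (3): [1], [2], [3]
  1-simplices (3): [1,2], [1,3], [2,3]

giving chain groups C_0 ≅ Z^3, C_1 ≅ Z^3.

Boundary ∂_1: C_1 → C_0 sends each edge [p,q] (with p < q) to q − p. For instance
  ∂[1,2] = [2] − [1].
As a 3×3 matrix over Z this has rank 2, with invariant factors (1,1).

Reading off H_k = ker ∂_k / im ∂_{k+1}:

  H_0: rank C_0 − rank ∂_1 = 3 − 2 = 1, and the invariant factors of ∂_1 are all 1, so H_0 ≅ Z.
  H_1: rank ker ∂_1 − rank ∂_2 = (3 − 2) − 0 = 1, and there is no ∂_2, so H_1 ≅ Z.

As a check, the Euler characteristic is 3 − 3 = 0, which agrees with 1 − 1 = 0.
(K is a triangulation of the circle S^1.)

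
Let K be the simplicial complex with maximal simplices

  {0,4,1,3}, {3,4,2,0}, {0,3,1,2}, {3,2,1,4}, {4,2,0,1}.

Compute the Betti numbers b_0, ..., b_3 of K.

Take the total order 0 < 1 < 2 < 3 < 4 on the vertex set. Then K (dimension 3) consists of the simplices:

  0-simplices (5): [0], [1], [2], [3], [4]
  1-simplices (10): [0,1], [0,2], [0,3], [0,4], [1,2], [1,3], [1,4], [2,3], [2,4], [3,4]
  2-simplices (10): [0,1,2], [0,1,3], [0,1,4], [0,2,3], [0,2,4], [0,3,4], [1,2,3], [1,2,4], [1,3,4], [2,3,4]
  3-simplices (5): [0,1,2,3], [0,1,2,4], [0,1,3,4], [0,2,3,4], [1,2,3,4]

giving chain groups C_0 ≅ Z^5, C_1 ≅ Z^10, C_2 ≅ Z^10, C_3 ≅ Z^5.

The boundary map ∂_1: C_1 → C_0 maps an edge to its endpoints' difference, ∂[p,q] = q − p. For instance
  ∂[0,4] = [4] − [0].
As a 5×10 matrix over Z this has rank 4, with invariant factors (1,1,1,1).

The boundary map ∂_2: C_2 → C_1 acts by ∂[p,q,r] = [q,r] − [p,r] + [p,q]. For instance
  ∂[1,3,4] = [3,4] − [1,4] + [1,3],
  ∂[0,1,3] = [1,3] − [0,3] + [0,1].
The resulting 10×10 matrix has rank 6, and its Smith normal form has invariant factors (1,1,1,1,1,1).

Boundary ∂_3: C_3 → C_2 sends each 3-simplex σ to the alternating sum Σ_i (−1)^i (σ with its i-th vertex removed). For instance
  ∂[0,1,2,3] = [1,2,3] − [0,2,3] + [0,1,3] − [0,1,2],
  ∂[1,2,3,4] = [2,3,4] − [1,3,4] + [1,2,4] − [1,2,3].
As a 10×5 matrix over Z this has rank 4, with invariant factors (1,1,1,1).

From H_k ≅ ker(∂_k) / im(∂_{k+1}) we obtain:

  H_0: rank C_0 − rank ∂_1 = 5 − 4 = 1, and the invariant factors of ∂_1 are all 1, so H_0 ≅ Z.
  H_1: rank ker ∂_1 − rank ∂_2 = (10 − 4) − 6 = 0, and the invariant factors of ∂_2 are all 1, so H_1 ≅ 0.
  H_2: rank ker ∂_2 − rank ∂_3 = (10 − 6) − 4 = 0, and the invariant factors of ∂_3 are all 1, so H_2 ≅ 0.
  H_3: rank ker ∂_3 − rank ∂_4 = (5 − 4) − 0 = 1, and there is no ∂_4, so H_3 ≅ Z.

Hence the Betti numbers are b_0 = 1, b_1 = 0, b_2 = 0, b_3 = 1.

b_0 = 1, b_1 = 0, b_2 = 0, b_3 = 1.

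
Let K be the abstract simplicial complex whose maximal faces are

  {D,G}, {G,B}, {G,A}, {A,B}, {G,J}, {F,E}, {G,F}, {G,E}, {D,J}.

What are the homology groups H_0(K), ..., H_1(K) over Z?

Order the vertices as A < B < D < E < F < G < J. Listing each simplex with vertices in this order, K has dimension 1 with simplices:

  0-simplices (7): A, B, D, E, F, G, J
  1-simplices (9): AB, AG, BG, DG, DJ, EF, EG, FG, GJ

Hence C_0 ≅ Z^7, C_1 ≅ Z^9.

∂_1: C_1 → C_0 sends each edge [p,q] (with p < q) to q − p. For instance
  ∂EG = G − E.
The resulting 7×9 matrix has rank 6, and its Smith normal form has invariant factors (1,1,1,1,1,1).

From H_k ≅ ker(∂_k) / im(∂_{k+1}) we obtain:

  H_0: rank C_0 − rank ∂_1 = 7 − 6 = 1, and the invariant factors of ∂_1 are all 1, so H_0 = Z.
  H_1: rank ker ∂_1 − rank ∂_2 = (9 − 6) − 0 = 3, and there is no ∂_2, so H_1 = Z^3.

(K is a triangulation of a wedge of 3 circles.)

H_0 ≅ Z,  H_1 ≅ Z^3.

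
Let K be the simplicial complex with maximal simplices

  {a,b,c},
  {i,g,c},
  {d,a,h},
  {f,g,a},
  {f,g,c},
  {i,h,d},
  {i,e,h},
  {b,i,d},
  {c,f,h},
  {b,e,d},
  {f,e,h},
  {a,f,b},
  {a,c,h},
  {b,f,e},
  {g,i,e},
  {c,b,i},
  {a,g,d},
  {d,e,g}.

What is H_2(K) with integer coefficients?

H_2 = 0.

K has 9 vertices, 27 edges, 18 triangles.
rank ∂_2 = 18, rank ∂_3 = 0 ⇒ b_2 = 18 − 18 − 0 = 0. So H_2 = 0.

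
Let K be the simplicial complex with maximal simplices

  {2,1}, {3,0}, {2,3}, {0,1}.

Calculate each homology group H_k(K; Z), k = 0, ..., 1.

H_0 = Z,  H_1 = Z.

We work with the vertex ordering 0 < 1 < 2 < 3. The simplices of K, each written with vertices in increasing order, are:

  0-simplices (4): [0], [1], [2], [3]
  1-simplices (4): [0,1], [0,3], [1,2], [2,3]

Hence C_0 ≅ Z^4, C_1 ≅ Z^4.

Boundary ∂_1: C_1 → C_0 is given by ∂[p,q] = [q] − [p]. For instance
  ∂[0,1] = [1] − [0].
This gives a 4×4 integer matrix of rank 3; reducing to Smith normal form yields diagonal entries (1,1,1).

From H_k ≅ ker(∂_k) / im(∂_{k+1}) we obtain:

  H_0: rank C_0 − rank ∂_1 = 4 − 3 = 1, and the invariant factors of ∂_1 are all 1, so H_0 = Z.
  H_1: rank ker ∂_1 − rank ∂_2 = (4 − 3) − 0 = 1, and there is no ∂_2, so H_1 = Z.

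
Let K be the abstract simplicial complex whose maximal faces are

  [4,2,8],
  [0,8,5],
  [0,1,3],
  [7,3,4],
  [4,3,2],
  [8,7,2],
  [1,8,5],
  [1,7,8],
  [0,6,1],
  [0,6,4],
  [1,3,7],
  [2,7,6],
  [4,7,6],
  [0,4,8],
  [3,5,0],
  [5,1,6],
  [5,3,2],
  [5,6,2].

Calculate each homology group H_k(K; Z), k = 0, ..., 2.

H_0 = Z,  H_1 = Z ⊕ Z/2,  H_2 = 0.

Fix the vertex order 0 < 1 < 2 < 3 < 4 < 5 < 6 < 7 < 8 and write every simplex with vertices in increasing order. Then dim K = 2 and the simplices of K are:

  0-simplices (9): [0], [1], [2], [3], [4], [5], [6], [7], [8]
  1-simplices (27): (27 of them)
  2-simplices (18): [0,1,3], [0,1,6], [0,3,5], [0,4,6], [0,4,8], [0,5,8], [1,3,7], [1,5,6], [1,5,8], [1,7,8], [2,3,4], [2,3,5], [2,4,8], [2,5,6], [2,6,7], [2,7,8], [3,4,7], [4,6,7]

so the chain groups are C_0 ≅ Z^9, C_1 ≅ Z^27, C_2 ≅ Z^18.

The boundary map ∂_1: C_1 → C_0 maps an edge to its endpoints' difference, ∂[p,q] = q − p. For instance
  ∂[0,6] = [6] − [0].
As a 9×27 matrix over Z this has rank 8, with invariant factors (1,1,1,1,1,1,1,1).

Boundary ∂_2: C_2 → C_1 maps a triangle to the signed sum of its edges. For instance
  ∂[0,5,8] = [5,8] − [0,8] + [0,5],
  ∂[1,7,8] = [7,8] − [1,8] + [1,7].
This gives a 27×18 integer matrix of rank 18; reducing to Smith normal form yields diagonal entries (1,1,1,1,1,1,1,1,1,1,1,1,1,1,1,1,1,2).

Computing H_k = (kernel of ∂_k) / (image of ∂_{k+1}):

  H_0: rank C_0 − rank ∂_1 = 9 − 8 = 1, and the invariant factors of ∂_1 are all 1, so H_0 ≅ Z.
  H_1: rank ker ∂_1 − rank ∂_2 = (27 − 8) − 18 = 1, and ∂_2 has invariant factor 2 > 1, so H_1 ≅ Z ⊕ Z/2.
  H_2: rank ker ∂_2 − rank ∂_3 = (18 − 18) − 0 = 0, and there is no ∂_3, so H_2 ≅ 0.

As a check, the Euler characteristic is 9 − 27 + 18 = 0, which agrees with 1 − 1 + 0 = 0.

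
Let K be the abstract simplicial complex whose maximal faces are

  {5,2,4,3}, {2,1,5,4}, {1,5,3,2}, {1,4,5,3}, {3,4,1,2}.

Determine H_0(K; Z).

Order the vertices as 1 < 2 < 3 < 4 < 5. Listing each simplex with vertices in this order, K has dimension 3 with simplices:

  0-simplices (5): [1], [2], [3], [4], [5]
  1-simplices (10): [1,2], [1,3], [1,4], [1,5], [2,3], [2,4], [2,5], [3,4], [3,5], [4,5]
  2-simplices (10): [1,2,3], [1,2,4], [1,2,5], [1,3,4], [1,3,5], [1,4,5], [2,3,4], [2,3,5], [2,4,5], [3,4,5]
  3-simplices (5): [1,2,3,4], [1,2,3,5], [1,2,4,5], [1,3,4,5], [2,3,4,5]

Hence C_0 ≅ Z^5, C_1 ≅ Z^10, C_2 ≅ Z^10, C_3 ≅ Z^5.

Boundary ∂_1: C_1 → C_0 sends each edge [p,q] (with p < q) to q − p. For instance
  ∂[1,2] = [2] − [1].
The resulting 5×10 matrix has rank 4, and its Smith normal form has invariant factors (1,1,1,1).

Boundary ∂_2: C_2 → C_1 maps a triangle to the signed sum of its edges. For instance
  ∂[1,2,3] = [2,3] − [1,3] + [1,2],
  ∂[1,2,5] = [2,5] − [1,5] + [1,2].
The 10×10 boundary matrix has rank 6 and Smith normal form diag(1,1,1,1,1,1).

Boundary ∂_3: C_3 → C_2 sends each 3-simplex σ to the alternating sum Σ_i (−1)^i (σ with its i-th vertex removed). For instance
  ∂[1,2,3,4] = [2,3,4] − [1,3,4] + [1,2,4] − [1,2,3],
  ∂[2,3,4,5] = [3,4,5] − [2,4,5] + [2,3,5] − [2,3,4].
As a 10×5 matrix over Z this has rank 4, with invariant factors (1,1,1,1).

From H_k ≅ ker(∂_k) / im(∂_{k+1}) we obtain:

  H_0: rank C_0 − rank ∂_1 = 5 − 4 = 1, and the invariant factors of ∂_1 are all 1, so H_0 = Z.

(K is a triangulation of the 3-sphere S^3.)

H_0 = Z.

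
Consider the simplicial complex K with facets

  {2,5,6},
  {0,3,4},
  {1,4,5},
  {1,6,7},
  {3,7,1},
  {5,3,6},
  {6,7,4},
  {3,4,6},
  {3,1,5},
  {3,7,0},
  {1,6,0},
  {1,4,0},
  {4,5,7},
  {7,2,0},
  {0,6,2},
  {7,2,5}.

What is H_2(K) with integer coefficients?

Take the total order 0 < 1 < 2 < 3 < 4 < 5 < 6 < 7 on the vertex set. Then K (dimension 2) consists of the simplices:

  0-simplices (8): [0], [1], [2], [3], [4], [5], [6], [7]
  1-simplices (24): (24 of them)
  2-simplices (16): [0,1,4], [0,1,6], [0,2,6], [0,2,7], [0,3,4], [0,3,7], [1,3,5], [1,3,7], [1,4,5], [1,6,7], [2,5,6], [2,5,7], [3,4,6], [3,5,6], [4,5,7], [4,6,7]

Hence C_0 ≅ Z^8, C_1 ≅ Z^24, C_2 ≅ Z^16.

The boundary map ∂_1: C_1 → C_0 sends each edge [p,q] (with p < q) to q − p. For instance
  ∂[1,3] = [3] − [1].
As a 8×24 matrix over Z this has rank 7, with invariant factors (1,1,1,1,1,1,1).

Boundary ∂_2: C_2 → C_1 acts by ∂[p,q,r] = [q,r] − [p,r] + [p,q]. For instance
  ∂[4,6,7] = [6,7] − [4,7] + [4,6],
  ∂[0,3,4] = [3,4] − [0,4] + [0,3].
The 24×16 boundary matrix has rank 15 and Smith normal form diag(1,1,1,1,1,1,1,1,1,1,1,1,1,1,1).

Reading off H_k = ker ∂_k / im ∂_{k+1}:

  H_2: rank ker ∂_2 − rank ∂_3 = (16 − 15) − 0 = 1, and there is no ∂_3, so H_2 ≅ Z.

H_2 ≅ Z.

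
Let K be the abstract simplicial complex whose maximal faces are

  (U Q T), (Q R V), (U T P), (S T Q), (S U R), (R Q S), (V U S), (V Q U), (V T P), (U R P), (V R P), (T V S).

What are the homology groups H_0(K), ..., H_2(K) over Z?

We work with the vertex ordering P < Q < R < S < T < U < V. The simplices of K, each written with vertices in increasing order, are:

  0-simplices (7): P, Q, R, S, T, U, V
  1-simplices (18): PR, PT, PU, PV, QR, QS, QT, QU, QV, RS, RU, RV, ST, SU, SV, TU, TV, UV
  2-simplices (12): PRU, PRV, PTU, PTV, QRS, QRV, QST, QTU, QUV, RSU, STV, SUV

Hence C_0 ≅ Z^7, C_1 ≅ Z^18, C_2 ≅ Z^12.

∂_1: C_1 → C_0 is given by ∂[p,q] = [q] − [p]. For instance
  ∂PR = R − P.
The 7×18 boundary matrix has rank 6 and Smith normal form diag(1,1,1,1,1,1).

Boundary ∂_2: C_2 → C_1 acts by ∂[p,q,r] = [q,r] − [p,r] + [p,q]. For instance
  ∂PTV = TV − PV + PT,
  ∂SUV = UV − SV + SU.
The resulting 18×12 matrix has rank 12, and its Smith normal form has invariant factors (1,1,1,1,1,1,1,1,1,1,1,2).

From H_k ≅ ker(∂_k) / im(∂_{k+1}) we obtain:

  H_0: rank C_0 − rank ∂_1 = 7 − 6 = 1, and the invariant factors of ∂_1 are all 1, so H_0 = Z.
  H_1: rank ker ∂_1 − rank ∂_2 = (18 − 6) − 12 = 0, and ∂_2 has invariant factor 2 > 1, so H_1 = Z_2.
  H_2: rank ker ∂_2 − rank ∂_3 = (12 − 12) − 0 = 0, and there is no ∂_3, so H_2 = 0.

As a check, the Euler characteristic is 7 − 18 + 12 = 1, which agrees with 1 − 0 + 0 = 1.
(K is a triangulation of the real projective plane RP^2.)

H_0 ≅ Z,  H_1 ≅ Z_2,  H_2 = 0.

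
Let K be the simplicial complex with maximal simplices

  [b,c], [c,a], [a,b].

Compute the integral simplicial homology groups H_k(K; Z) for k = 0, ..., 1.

We work with the vertex ordering a < b < c. The simplices of K, each written with vertices in increasing order, are:

  0-simplices (3): a, b, c
  1-simplices (3): ab, ac, bc

so the chain groups are C_0 ≅ Z^3, C_1 ≅ Z^3.

Boundary ∂_1: C_1 → C_0 maps an edge to its endpoints' difference, ∂[p,q] = q − p. For instance
  ∂ab = b − a.
The resulting 3×3 matrix has rank 2, and its Smith normal form has invariant factors (1,1).

Reading off H_k = ker ∂_k / im ∂_{k+1}:

  H_0: rank C_0 − rank ∂_1 = 3 − 2 = 1, and the invariant factors of ∂_1 are all 1, so H_0 = Z.
  H_1: rank ker ∂_1 − rank ∂_2 = (3 − 2) − 0 = 1, and there is no ∂_2, so H_1 = Z.

As a check, the Euler characteristic is 3 − 3 = 0, which agrees with 1 − 1 = 0.

H_0 = Z,  H_1 = Z.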